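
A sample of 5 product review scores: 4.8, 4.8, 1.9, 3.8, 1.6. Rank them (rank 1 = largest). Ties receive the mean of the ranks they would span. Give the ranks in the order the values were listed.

1.5, 1.5, 4, 3, 5

Sorted (descending): 4.8, 4.8, 3.8, 1.9, 1.6
The 2 values of 4.8 occupy positions 1–2 → average rank (1+2)/2 = 1.5.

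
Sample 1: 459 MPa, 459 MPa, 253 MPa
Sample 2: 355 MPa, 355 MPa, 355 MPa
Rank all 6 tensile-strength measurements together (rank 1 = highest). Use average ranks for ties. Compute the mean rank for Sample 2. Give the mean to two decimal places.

4.00

Sorted (descending): 459, 459, 355, 355, 355, 253
The 2 values of 459 occupy positions 1–2 → average rank (1+2)/2 = 1.5.
The 3 values of 355 occupy positions 3–5 → average rank 4.
Sample 2 values → pooled ranks: 355→4, 355→4, 355→4
Mean rank = (4 + 4 + 4) / 3 = 4.00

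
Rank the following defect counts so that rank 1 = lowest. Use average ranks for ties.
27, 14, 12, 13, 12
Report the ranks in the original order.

Sorted (ascending): 12, 12, 13, 14, 27
The 2 values of 12 occupy positions 1–2 → average rank (1+2)/2 = 1.5.

5, 4, 1.5, 3, 1.5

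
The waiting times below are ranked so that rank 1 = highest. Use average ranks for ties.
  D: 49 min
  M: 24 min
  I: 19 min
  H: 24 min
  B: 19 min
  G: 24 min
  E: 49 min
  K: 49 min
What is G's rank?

Sorted (descending): 49, 49, 49, 24, 24, 24, 19, 19
The 3 values of 49 occupy positions 1–3 → average rank 2.
The 3 values of 24 occupy positions 4–6 → average rank 5.
The 2 values of 19 occupy positions 7–8 → average rank (7+8)/2 = 7.5.
G has value 24 min → rank 5.

5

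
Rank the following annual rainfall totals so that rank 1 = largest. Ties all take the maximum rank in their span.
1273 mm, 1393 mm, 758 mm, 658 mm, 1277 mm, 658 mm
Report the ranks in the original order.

3, 1, 4, 6, 2, 6

Sorted (descending): 1393, 1277, 1273, 758, 658, 658
The 2 values of 658 occupy positions 5–6 → each gets rank 6.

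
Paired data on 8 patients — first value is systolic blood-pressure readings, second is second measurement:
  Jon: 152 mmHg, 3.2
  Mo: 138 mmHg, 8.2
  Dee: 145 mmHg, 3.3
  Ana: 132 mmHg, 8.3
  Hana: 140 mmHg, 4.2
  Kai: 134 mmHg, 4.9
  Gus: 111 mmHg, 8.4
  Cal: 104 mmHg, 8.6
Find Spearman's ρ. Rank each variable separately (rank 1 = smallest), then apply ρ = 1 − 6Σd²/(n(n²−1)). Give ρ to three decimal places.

Ranks of variable 1: 8, 5, 7, 3, 6, 4, 2, 1
Ranks of variable 2: 1, 5, 2, 6, 3, 4, 7, 8
d = r₁ − r₂: 7, 0, 5, -3, 3, 0, -5, -7
d²: 49, 0, 25, 9, 9, 0, 25, 49; Σd² = 166
ρ = 1 − 6·166/(8·63) = 1 − 996/504 = -0.976

-0.976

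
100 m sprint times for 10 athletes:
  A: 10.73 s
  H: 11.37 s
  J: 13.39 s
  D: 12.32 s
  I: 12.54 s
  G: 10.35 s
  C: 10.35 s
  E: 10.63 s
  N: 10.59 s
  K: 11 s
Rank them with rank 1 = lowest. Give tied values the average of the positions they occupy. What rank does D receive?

8

Sorted (ascending): 10.35, 10.35, 10.59, 10.63, 10.73, 11, 11.37, 12.32, 12.54, 13.39
The 2 values of 10.35 occupy positions 1–2 → average rank (1+2)/2 = 1.5.
D has value 12.32 s → rank 8.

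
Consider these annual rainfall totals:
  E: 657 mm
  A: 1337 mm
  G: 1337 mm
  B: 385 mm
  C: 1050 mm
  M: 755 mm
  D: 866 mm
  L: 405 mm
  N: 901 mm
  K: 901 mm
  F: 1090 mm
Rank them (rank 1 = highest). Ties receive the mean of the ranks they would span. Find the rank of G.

1.5

Sorted (descending): 1337, 1337, 1090, 1050, 901, 901, 866, 755, 657, 405, 385
The 2 values of 1337 occupy positions 1–2 → average rank (1+2)/2 = 1.5.
The 2 values of 901 occupy positions 5–6 → average rank (5+6)/2 = 5.5.
G has value 1337 mm → rank 1.5.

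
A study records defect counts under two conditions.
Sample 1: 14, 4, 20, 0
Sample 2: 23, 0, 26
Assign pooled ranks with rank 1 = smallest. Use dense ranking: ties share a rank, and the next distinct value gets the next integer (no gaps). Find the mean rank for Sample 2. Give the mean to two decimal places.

Sorted (ascending): 0, 0, 4, 14, 20, 23, 26
The 2 values of 0 share dense rank 1.
Remaining distinct values take the next consecutive integers.
Sample 2 values → pooled ranks: 23→5, 0→1, 26→6
Mean rank = (5 + 1 + 6) / 3 = 4.00

4.00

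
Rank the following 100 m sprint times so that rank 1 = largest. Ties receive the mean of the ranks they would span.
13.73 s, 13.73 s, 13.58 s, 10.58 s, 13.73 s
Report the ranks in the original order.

2, 2, 4, 5, 2

Sorted (descending): 13.73, 13.73, 13.73, 13.58, 10.58
The 3 values of 13.73 occupy positions 1–3 → average rank 2.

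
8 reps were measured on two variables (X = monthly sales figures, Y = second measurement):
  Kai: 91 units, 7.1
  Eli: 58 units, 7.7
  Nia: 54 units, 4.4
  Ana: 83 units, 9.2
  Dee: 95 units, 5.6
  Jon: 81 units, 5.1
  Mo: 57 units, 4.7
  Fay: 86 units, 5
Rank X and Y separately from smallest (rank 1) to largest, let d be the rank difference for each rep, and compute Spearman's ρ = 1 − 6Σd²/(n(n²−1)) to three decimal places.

0.476

Ranks of variable 1: 7, 3, 1, 5, 8, 4, 2, 6
Ranks of variable 2: 6, 7, 1, 8, 5, 4, 2, 3
d = r₁ − r₂: 1, -4, 0, -3, 3, 0, 0, 3
d²: 1, 16, 0, 9, 9, 0, 0, 9; Σd² = 44
ρ = 1 − 6·44/(8·63) = 1 − 264/504 = 0.476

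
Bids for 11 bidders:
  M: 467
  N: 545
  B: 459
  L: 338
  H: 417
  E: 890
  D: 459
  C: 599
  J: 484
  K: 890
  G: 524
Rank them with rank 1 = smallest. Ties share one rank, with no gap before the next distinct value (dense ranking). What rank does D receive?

Sorted (ascending): 338, 417, 459, 459, 467, 484, 524, 545, 599, 890, 890
The 2 values of 459 share dense rank 3.
The 2 values of 890 share dense rank 9.
Remaining distinct values take the next consecutive integers.
D has value 459 → rank 3.

3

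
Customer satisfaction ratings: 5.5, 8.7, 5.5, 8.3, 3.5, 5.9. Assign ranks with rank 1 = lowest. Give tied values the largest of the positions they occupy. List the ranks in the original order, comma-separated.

3, 6, 3, 5, 1, 4

Sorted (ascending): 3.5, 5.5, 5.5, 5.9, 8.3, 8.7
The 2 values of 5.5 occupy positions 2–3 → each gets rank 3.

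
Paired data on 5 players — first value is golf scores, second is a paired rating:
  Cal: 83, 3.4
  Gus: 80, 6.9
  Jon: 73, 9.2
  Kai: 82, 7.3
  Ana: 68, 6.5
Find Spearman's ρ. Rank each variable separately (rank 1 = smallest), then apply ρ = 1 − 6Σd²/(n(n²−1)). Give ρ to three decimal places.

Ranks of variable 1: 5, 3, 2, 4, 1
Ranks of variable 2: 1, 3, 5, 4, 2
d = r₁ − r₂: 4, 0, -3, 0, -1
d²: 16, 0, 9, 0, 1; Σd² = 26
ρ = 1 − 6·26/(5·24) = 1 − 156/120 = -0.300

-0.300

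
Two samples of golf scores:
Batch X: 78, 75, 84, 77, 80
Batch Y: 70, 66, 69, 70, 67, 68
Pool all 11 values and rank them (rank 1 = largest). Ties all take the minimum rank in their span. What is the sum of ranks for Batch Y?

50

Sorted (descending): 84, 80, 78, 77, 75, 70, 70, 69, 68, 67, 66
The 2 values of 70 occupy positions 6–7 → each gets rank 6.
Batch Y values → pooled ranks: 70→6, 66→11, 69→8, 70→6, 67→10, 68→9
Rank sum = 6 + 11 + 8 + 6 + 10 + 9 = 50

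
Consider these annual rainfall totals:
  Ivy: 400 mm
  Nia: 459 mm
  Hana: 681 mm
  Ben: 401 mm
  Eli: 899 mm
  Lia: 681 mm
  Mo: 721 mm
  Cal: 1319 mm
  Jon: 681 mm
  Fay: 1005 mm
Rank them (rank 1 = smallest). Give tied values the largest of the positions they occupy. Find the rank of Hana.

6

Sorted (ascending): 400, 401, 459, 681, 681, 681, 721, 899, 1005, 1319
The 3 values of 681 occupy positions 4–6 → each gets rank 6.
Hana has value 681 mm → rank 6.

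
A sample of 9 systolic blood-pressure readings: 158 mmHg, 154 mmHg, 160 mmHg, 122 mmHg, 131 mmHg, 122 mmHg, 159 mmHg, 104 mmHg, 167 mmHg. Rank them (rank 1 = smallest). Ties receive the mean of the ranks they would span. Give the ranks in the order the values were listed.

6, 5, 8, 2.5, 4, 2.5, 7, 1, 9

Sorted (ascending): 104, 122, 122, 131, 154, 158, 159, 160, 167
The 2 values of 122 occupy positions 2–3 → average rank (2+3)/2 = 2.5.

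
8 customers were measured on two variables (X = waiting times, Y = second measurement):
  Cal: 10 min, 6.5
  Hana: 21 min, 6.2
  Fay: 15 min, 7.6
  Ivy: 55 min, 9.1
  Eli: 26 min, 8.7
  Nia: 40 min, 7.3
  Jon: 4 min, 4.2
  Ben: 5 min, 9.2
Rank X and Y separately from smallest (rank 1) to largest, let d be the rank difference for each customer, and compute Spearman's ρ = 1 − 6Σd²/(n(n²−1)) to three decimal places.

0.333

Ranks of variable 1: 3, 5, 4, 8, 6, 7, 1, 2
Ranks of variable 2: 3, 2, 5, 7, 6, 4, 1, 8
d = r₁ − r₂: 0, 3, -1, 1, 0, 3, 0, -6
d²: 0, 9, 1, 1, 0, 9, 0, 36; Σd² = 56
ρ = 1 − 6·56/(8·63) = 1 − 336/504 = 0.333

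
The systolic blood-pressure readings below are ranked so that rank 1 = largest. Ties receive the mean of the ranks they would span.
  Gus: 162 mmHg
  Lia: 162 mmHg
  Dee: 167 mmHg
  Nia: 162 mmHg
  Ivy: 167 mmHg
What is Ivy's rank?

1.5

Sorted (descending): 167, 167, 162, 162, 162
The 2 values of 167 occupy positions 1–2 → average rank (1+2)/2 = 1.5.
The 3 values of 162 occupy positions 3–5 → average rank 4.
Ivy has value 167 mmHg → rank 1.5.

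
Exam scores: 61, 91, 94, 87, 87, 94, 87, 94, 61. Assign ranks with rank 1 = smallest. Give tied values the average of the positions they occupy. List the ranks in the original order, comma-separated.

Sorted (ascending): 61, 61, 87, 87, 87, 91, 94, 94, 94
The 2 values of 61 occupy positions 1–2 → average rank (1+2)/2 = 1.5.
The 3 values of 87 occupy positions 3–5 → average rank 4.
The 3 values of 94 occupy positions 7–9 → average rank 8.

1.5, 6, 8, 4, 4, 8, 4, 8, 1.5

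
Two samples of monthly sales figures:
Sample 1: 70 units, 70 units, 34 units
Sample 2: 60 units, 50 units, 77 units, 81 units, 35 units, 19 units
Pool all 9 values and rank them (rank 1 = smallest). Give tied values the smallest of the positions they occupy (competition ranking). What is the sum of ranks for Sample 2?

Sorted (ascending): 19, 34, 35, 50, 60, 70, 70, 77, 81
The 2 values of 70 occupy positions 6–7 → each gets rank 6.
Sample 2 values → pooled ranks: 60→5, 50→4, 77→8, 81→9, 35→3, 19→1
Rank sum = 5 + 4 + 8 + 9 + 3 + 1 = 30

30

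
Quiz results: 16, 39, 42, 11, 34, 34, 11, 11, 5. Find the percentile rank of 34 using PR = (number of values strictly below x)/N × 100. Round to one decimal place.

55.6

N = 9.
Strictly below 34: 5. Equal to 34: 2.
PR = 5/9 × 100 = 55.6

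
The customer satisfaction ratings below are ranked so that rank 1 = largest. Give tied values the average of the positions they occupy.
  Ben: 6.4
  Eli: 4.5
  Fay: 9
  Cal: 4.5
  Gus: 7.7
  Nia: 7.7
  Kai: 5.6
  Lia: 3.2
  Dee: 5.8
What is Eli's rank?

Sorted (descending): 9, 7.7, 7.7, 6.4, 5.8, 5.6, 4.5, 4.5, 3.2
The 2 values of 7.7 occupy positions 2–3 → average rank (2+3)/2 = 2.5.
The 2 values of 4.5 occupy positions 7–8 → average rank (7+8)/2 = 7.5.
Eli has value 4.5 → rank 7.5.

7.5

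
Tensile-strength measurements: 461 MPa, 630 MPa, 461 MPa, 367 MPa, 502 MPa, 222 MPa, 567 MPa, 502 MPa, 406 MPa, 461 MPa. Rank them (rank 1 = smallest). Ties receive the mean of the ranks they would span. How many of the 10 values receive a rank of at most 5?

Sorted (ascending): 222, 367, 406, 461, 461, 461, 502, 502, 567, 630
The 3 values of 461 occupy positions 4–6 → average rank 5.
The 2 values of 502 occupy positions 7–8 → average rank (7+8)/2 = 7.5.
Ranks ≤ 5: {1, 2, 3, 5, 5, 5} → 6 values.

6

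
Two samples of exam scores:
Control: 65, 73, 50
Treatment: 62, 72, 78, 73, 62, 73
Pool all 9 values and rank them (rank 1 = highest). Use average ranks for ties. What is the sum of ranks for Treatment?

Sorted (descending): 78, 73, 73, 73, 72, 65, 62, 62, 50
The 3 values of 73 occupy positions 2–4 → average rank 3.
The 2 values of 62 occupy positions 7–8 → average rank (7+8)/2 = 7.5.
Treatment values → pooled ranks: 62→7.5, 72→5, 78→1, 73→3, 62→7.5, 73→3
Rank sum = 7.5 + 5 + 1 + 3 + 7.5 + 3 = 27

27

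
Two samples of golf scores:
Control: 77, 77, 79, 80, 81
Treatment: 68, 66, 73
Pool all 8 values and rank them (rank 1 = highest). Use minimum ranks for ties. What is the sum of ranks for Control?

14

Sorted (descending): 81, 80, 79, 77, 77, 73, 68, 66
The 2 values of 77 occupy positions 4–5 → each gets rank 4.
Control values → pooled ranks: 77→4, 77→4, 79→3, 80→2, 81→1
Rank sum = 4 + 4 + 3 + 2 + 1 = 14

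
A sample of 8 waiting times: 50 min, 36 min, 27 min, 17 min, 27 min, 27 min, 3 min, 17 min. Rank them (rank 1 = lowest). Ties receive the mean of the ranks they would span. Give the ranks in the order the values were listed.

8, 7, 5, 2.5, 5, 5, 1, 2.5

Sorted (ascending): 3, 17, 17, 27, 27, 27, 36, 50
The 2 values of 17 occupy positions 2–3 → average rank (2+3)/2 = 2.5.
The 3 values of 27 occupy positions 4–6 → average rank 5.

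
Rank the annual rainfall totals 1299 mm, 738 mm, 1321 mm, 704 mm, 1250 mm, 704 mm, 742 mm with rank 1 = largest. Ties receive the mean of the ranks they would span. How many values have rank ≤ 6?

5

Sorted (descending): 1321, 1299, 1250, 742, 738, 704, 704
The 2 values of 704 occupy positions 6–7 → average rank (6+7)/2 = 6.5.
Ranks ≤ 6: {1, 2, 3, 4, 5} → 5 values.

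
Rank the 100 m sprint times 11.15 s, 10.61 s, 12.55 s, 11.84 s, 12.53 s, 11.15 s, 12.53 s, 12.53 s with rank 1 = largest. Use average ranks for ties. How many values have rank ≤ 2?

Sorted (descending): 12.55, 12.53, 12.53, 12.53, 11.84, 11.15, 11.15, 10.61
The 3 values of 12.53 occupy positions 2–4 → average rank 3.
The 2 values of 11.15 occupy positions 6–7 → average rank (6+7)/2 = 6.5.
Ranks ≤ 2: {1} → 1 value.

1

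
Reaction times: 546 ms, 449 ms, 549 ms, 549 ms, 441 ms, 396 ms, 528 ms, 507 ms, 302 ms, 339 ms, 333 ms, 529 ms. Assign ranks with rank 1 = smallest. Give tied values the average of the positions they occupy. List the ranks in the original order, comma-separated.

10, 6, 11.5, 11.5, 5, 4, 8, 7, 1, 3, 2, 9

Sorted (ascending): 302, 333, 339, 396, 441, 449, 507, 528, 529, 546, 549, 549
The 2 values of 549 occupy positions 11–12 → average rank (11+12)/2 = 11.5.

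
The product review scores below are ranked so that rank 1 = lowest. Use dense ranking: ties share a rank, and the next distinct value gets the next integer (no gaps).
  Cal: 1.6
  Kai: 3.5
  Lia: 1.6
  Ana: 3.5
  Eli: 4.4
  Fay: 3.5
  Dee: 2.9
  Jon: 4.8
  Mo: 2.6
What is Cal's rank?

Sorted (ascending): 1.6, 1.6, 2.6, 2.9, 3.5, 3.5, 3.5, 4.4, 4.8
The 2 values of 1.6 share dense rank 1.
The 3 values of 3.5 share dense rank 4.
Remaining distinct values take the next consecutive integers.
Cal has value 1.6 → rank 1.

1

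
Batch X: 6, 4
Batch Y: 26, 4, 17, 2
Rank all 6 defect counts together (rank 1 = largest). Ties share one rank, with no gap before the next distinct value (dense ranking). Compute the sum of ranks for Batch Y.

Sorted (descending): 26, 17, 6, 4, 4, 2
The 2 values of 4 share dense rank 4.
Remaining distinct values take the next consecutive integers.
Batch Y values → pooled ranks: 26→1, 4→4, 17→2, 2→5
Rank sum = 1 + 4 + 2 + 5 = 12

12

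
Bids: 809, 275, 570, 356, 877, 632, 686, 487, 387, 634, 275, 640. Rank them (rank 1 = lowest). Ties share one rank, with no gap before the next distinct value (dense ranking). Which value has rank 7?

634

Sorted (ascending): 275, 275, 356, 387, 487, 570, 632, 634, 640, 686, 809, 877
The 2 values of 275 share dense rank 1.
Remaining distinct values take the next consecutive integers.
Rank 7 → value 634.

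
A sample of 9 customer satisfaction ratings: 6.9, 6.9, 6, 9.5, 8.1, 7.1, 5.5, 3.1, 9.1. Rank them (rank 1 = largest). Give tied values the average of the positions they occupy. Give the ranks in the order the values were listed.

Sorted (descending): 9.5, 9.1, 8.1, 7.1, 6.9, 6.9, 6, 5.5, 3.1
The 2 values of 6.9 occupy positions 5–6 → average rank (5+6)/2 = 5.5.

5.5, 5.5, 7, 1, 3, 4, 8, 9, 2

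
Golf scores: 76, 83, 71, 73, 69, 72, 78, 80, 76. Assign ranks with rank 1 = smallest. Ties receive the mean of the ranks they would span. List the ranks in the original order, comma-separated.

Sorted (ascending): 69, 71, 72, 73, 76, 76, 78, 80, 83
The 2 values of 76 occupy positions 5–6 → average rank (5+6)/2 = 5.5.

5.5, 9, 2, 4, 1, 3, 7, 8, 5.5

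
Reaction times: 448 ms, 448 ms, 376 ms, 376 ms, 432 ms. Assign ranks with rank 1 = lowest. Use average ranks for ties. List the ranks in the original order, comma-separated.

Sorted (ascending): 376, 376, 432, 448, 448
The 2 values of 376 occupy positions 1–2 → average rank (1+2)/2 = 1.5.
The 2 values of 448 occupy positions 4–5 → average rank (4+5)/2 = 4.5.

4.5, 4.5, 1.5, 1.5, 3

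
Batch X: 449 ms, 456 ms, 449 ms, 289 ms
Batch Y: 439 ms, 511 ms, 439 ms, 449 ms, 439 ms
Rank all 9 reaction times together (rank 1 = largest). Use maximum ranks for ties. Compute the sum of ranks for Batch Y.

30

Sorted (descending): 511, 456, 449, 449, 449, 439, 439, 439, 289
The 3 values of 449 occupy positions 3–5 → each gets rank 5.
The 3 values of 439 occupy positions 6–8 → each gets rank 8.
Batch Y values → pooled ranks: 439→8, 511→1, 439→8, 449→5, 439→8
Rank sum = 8 + 1 + 8 + 5 + 8 = 30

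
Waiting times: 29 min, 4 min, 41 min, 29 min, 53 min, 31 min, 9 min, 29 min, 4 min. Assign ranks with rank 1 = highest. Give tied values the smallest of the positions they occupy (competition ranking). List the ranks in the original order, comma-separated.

Sorted (descending): 53, 41, 31, 29, 29, 29, 9, 4, 4
The 3 values of 29 occupy positions 4–6 → each gets rank 4.
The 2 values of 4 occupy positions 8–9 → each gets rank 8.

4, 8, 2, 4, 1, 3, 7, 4, 8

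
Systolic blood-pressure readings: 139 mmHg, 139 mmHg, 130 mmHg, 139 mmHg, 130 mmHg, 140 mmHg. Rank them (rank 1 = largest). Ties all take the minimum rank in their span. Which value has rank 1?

Sorted (descending): 140, 139, 139, 139, 130, 130
The 3 values of 139 occupy positions 2–4 → each gets rank 2.
The 2 values of 130 occupy positions 5–6 → each gets rank 5.
Rank 1 → value 140.

140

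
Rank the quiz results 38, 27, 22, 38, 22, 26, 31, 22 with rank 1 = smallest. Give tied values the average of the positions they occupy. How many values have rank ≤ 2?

Sorted (ascending): 22, 22, 22, 26, 27, 31, 38, 38
The 3 values of 22 occupy positions 1–3 → average rank 2.
The 2 values of 38 occupy positions 7–8 → average rank (7+8)/2 = 7.5.
Ranks ≤ 2: {2, 2, 2} → 3 values.

3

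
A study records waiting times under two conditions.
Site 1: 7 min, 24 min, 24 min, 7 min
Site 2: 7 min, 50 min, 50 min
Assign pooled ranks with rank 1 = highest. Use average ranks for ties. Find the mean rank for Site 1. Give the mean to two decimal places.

4.75

Sorted (descending): 50, 50, 24, 24, 7, 7, 7
The 2 values of 50 occupy positions 1–2 → average rank (1+2)/2 = 1.5.
The 2 values of 24 occupy positions 3–4 → average rank (3+4)/2 = 3.5.
The 3 values of 7 occupy positions 5–7 → average rank 6.
Site 1 values → pooled ranks: 7→6, 24→3.5, 24→3.5, 7→6
Mean rank = (6 + 3.5 + 3.5 + 6) / 4 = 4.75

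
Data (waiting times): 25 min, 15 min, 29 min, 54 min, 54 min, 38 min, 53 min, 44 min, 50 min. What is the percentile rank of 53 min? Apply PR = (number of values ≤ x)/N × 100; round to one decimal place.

77.8

N = 9.
Strictly below 53: 6. Equal to 53: 1.
PR = 7/9 × 100 = 77.8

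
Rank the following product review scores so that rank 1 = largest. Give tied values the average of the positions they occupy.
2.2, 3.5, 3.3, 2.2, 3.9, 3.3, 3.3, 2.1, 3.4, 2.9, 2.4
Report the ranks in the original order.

Sorted (descending): 3.9, 3.5, 3.4, 3.3, 3.3, 3.3, 2.9, 2.4, 2.2, 2.2, 2.1
The 3 values of 3.3 occupy positions 4–6 → average rank 5.
The 2 values of 2.2 occupy positions 9–10 → average rank (9+10)/2 = 9.5.

9.5, 2, 5, 9.5, 1, 5, 5, 11, 3, 7, 8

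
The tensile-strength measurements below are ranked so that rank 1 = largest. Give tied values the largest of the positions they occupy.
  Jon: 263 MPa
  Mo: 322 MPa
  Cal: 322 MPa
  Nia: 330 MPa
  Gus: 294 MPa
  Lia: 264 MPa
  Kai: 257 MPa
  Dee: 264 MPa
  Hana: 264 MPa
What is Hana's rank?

Sorted (descending): 330, 322, 322, 294, 264, 264, 264, 263, 257
The 2 values of 322 occupy positions 2–3 → each gets rank 3.
The 3 values of 264 occupy positions 5–7 → each gets rank 7.
Hana has value 264 MPa → rank 7.

7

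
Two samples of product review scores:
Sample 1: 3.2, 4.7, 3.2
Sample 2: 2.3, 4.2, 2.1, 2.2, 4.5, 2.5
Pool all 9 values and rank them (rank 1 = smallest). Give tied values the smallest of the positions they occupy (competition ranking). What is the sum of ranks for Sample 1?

19

Sorted (ascending): 2.1, 2.2, 2.3, 2.5, 3.2, 3.2, 4.2, 4.5, 4.7
The 2 values of 3.2 occupy positions 5–6 → each gets rank 5.
Sample 1 values → pooled ranks: 3.2→5, 4.7→9, 3.2→5
Rank sum = 5 + 9 + 5 = 19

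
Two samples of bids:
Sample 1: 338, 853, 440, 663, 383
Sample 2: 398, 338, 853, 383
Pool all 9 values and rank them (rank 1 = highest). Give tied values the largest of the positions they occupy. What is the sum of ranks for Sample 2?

Sorted (descending): 853, 853, 663, 440, 398, 383, 383, 338, 338
The 2 values of 853 occupy positions 1–2 → each gets rank 2.
The 2 values of 383 occupy positions 6–7 → each gets rank 7.
The 2 values of 338 occupy positions 8–9 → each gets rank 9.
Sample 2 values → pooled ranks: 398→5, 338→9, 853→2, 383→7
Rank sum = 5 + 9 + 2 + 7 = 23

23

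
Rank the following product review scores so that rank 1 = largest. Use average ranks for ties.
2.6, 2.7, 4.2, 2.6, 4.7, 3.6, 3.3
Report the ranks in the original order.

6.5, 5, 2, 6.5, 1, 3, 4

Sorted (descending): 4.7, 4.2, 3.6, 3.3, 2.7, 2.6, 2.6
The 2 values of 2.6 occupy positions 6–7 → average rank (6+7)/2 = 6.5.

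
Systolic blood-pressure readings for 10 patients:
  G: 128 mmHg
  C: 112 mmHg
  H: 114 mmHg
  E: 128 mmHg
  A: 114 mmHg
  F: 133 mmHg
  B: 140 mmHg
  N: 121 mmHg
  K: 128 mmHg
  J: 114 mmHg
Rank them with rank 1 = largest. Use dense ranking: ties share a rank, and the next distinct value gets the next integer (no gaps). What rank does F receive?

2

Sorted (descending): 140, 133, 128, 128, 128, 121, 114, 114, 114, 112
The 3 values of 128 share dense rank 3.
The 3 values of 114 share dense rank 5.
Remaining distinct values take the next consecutive integers.
F has value 133 mmHg → rank 2.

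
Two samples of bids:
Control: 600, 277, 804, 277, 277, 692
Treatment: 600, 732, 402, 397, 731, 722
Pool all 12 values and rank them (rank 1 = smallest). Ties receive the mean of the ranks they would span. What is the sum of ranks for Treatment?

Sorted (ascending): 277, 277, 277, 397, 402, 600, 600, 692, 722, 731, 732, 804
The 3 values of 277 occupy positions 1–3 → average rank 2.
The 2 values of 600 occupy positions 6–7 → average rank (6+7)/2 = 6.5.
Treatment values → pooled ranks: 600→6.5, 732→11, 402→5, 397→4, 731→10, 722→9
Rank sum = 6.5 + 11 + 5 + 4 + 10 + 9 = 45.5

45.5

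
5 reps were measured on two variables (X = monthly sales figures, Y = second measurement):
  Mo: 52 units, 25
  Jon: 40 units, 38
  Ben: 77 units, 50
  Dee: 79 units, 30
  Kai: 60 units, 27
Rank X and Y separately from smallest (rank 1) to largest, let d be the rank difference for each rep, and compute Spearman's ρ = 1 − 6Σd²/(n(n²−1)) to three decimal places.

Ranks of variable 1: 2, 1, 4, 5, 3
Ranks of variable 2: 1, 4, 5, 3, 2
d = r₁ − r₂: 1, -3, -1, 2, 1
d²: 1, 9, 1, 4, 1; Σd² = 16
ρ = 1 − 6·16/(5·24) = 1 − 96/120 = 0.200

0.200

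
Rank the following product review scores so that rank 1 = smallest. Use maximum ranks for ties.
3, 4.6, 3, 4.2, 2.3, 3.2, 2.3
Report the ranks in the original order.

Sorted (ascending): 2.3, 2.3, 3, 3, 3.2, 4.2, 4.6
The 2 values of 2.3 occupy positions 1–2 → each gets rank 2.
The 2 values of 3 occupy positions 3–4 → each gets rank 4.

4, 7, 4, 6, 2, 5, 2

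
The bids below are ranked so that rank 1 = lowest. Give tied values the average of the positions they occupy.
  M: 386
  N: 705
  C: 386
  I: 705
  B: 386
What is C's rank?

2

Sorted (ascending): 386, 386, 386, 705, 705
The 3 values of 386 occupy positions 1–3 → average rank 2.
The 2 values of 705 occupy positions 4–5 → average rank (4+5)/2 = 4.5.
C has value 386 → rank 2.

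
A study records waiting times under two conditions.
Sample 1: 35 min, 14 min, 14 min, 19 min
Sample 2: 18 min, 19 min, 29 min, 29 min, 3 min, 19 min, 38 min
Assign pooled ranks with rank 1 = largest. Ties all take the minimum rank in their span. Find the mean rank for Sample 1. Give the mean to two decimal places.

6.25

Sorted (descending): 38, 35, 29, 29, 19, 19, 19, 18, 14, 14, 3
The 2 values of 29 occupy positions 3–4 → each gets rank 3.
The 3 values of 19 occupy positions 5–7 → each gets rank 5.
The 2 values of 14 occupy positions 9–10 → each gets rank 9.
Sample 1 values → pooled ranks: 35→2, 14→9, 14→9, 19→5
Mean rank = (2 + 9 + 9 + 5) / 4 = 6.25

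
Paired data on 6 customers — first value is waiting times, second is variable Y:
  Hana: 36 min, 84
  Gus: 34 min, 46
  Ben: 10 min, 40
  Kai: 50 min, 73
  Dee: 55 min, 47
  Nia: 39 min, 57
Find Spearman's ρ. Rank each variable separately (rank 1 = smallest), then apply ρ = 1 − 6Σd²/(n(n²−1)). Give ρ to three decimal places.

Ranks of variable 1: 3, 2, 1, 5, 6, 4
Ranks of variable 2: 6, 2, 1, 5, 3, 4
d = r₁ − r₂: -3, 0, 0, 0, 3, 0
d²: 9, 0, 0, 0, 9, 0; Σd² = 18
ρ = 1 − 6·18/(6·35) = 1 − 108/210 = 0.486

0.486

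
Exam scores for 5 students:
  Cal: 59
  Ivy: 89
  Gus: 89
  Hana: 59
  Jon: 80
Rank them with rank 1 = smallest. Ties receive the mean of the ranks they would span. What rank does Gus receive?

4.5

Sorted (ascending): 59, 59, 80, 89, 89
The 2 values of 59 occupy positions 1–2 → average rank (1+2)/2 = 1.5.
The 2 values of 89 occupy positions 4–5 → average rank (4+5)/2 = 4.5.
Gus has value 89 → rank 4.5.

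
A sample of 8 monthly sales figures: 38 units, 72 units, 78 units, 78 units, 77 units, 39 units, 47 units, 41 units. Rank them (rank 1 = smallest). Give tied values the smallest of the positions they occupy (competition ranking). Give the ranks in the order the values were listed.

Sorted (ascending): 38, 39, 41, 47, 72, 77, 78, 78
The 2 values of 78 occupy positions 7–8 → each gets rank 7.

1, 5, 7, 7, 6, 2, 4, 3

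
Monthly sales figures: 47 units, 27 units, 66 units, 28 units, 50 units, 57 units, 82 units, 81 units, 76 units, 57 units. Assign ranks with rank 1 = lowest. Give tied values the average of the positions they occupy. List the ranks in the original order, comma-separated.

Sorted (ascending): 27, 28, 47, 50, 57, 57, 66, 76, 81, 82
The 2 values of 57 occupy positions 5–6 → average rank (5+6)/2 = 5.5.

3, 1, 7, 2, 4, 5.5, 10, 9, 8, 5.5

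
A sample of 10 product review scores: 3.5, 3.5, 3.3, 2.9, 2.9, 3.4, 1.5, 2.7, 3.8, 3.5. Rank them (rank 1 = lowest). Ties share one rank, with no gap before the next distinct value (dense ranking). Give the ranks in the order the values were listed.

6, 6, 4, 3, 3, 5, 1, 2, 7, 6

Sorted (ascending): 1.5, 2.7, 2.9, 2.9, 3.3, 3.4, 3.5, 3.5, 3.5, 3.8
The 2 values of 2.9 share dense rank 3.
The 3 values of 3.5 share dense rank 6.
Remaining distinct values take the next consecutive integers.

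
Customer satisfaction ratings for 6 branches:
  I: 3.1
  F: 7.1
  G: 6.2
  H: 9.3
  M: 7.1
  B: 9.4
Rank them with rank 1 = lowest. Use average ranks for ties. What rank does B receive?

6

Sorted (ascending): 3.1, 6.2, 7.1, 7.1, 9.3, 9.4
The 2 values of 7.1 occupy positions 3–4 → average rank (3+4)/2 = 3.5.
B has value 9.4 → rank 6.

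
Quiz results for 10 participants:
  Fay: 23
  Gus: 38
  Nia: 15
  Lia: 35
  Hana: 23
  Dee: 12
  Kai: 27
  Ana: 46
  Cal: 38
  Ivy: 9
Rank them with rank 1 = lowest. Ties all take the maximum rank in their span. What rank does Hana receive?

Sorted (ascending): 9, 12, 15, 23, 23, 27, 35, 38, 38, 46
The 2 values of 23 occupy positions 4–5 → each gets rank 5.
The 2 values of 38 occupy positions 8–9 → each gets rank 9.
Hana has value 23 → rank 5.

5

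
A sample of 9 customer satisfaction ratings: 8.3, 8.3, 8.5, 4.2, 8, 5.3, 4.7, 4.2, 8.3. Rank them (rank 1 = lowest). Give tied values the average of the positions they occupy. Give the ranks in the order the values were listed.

7, 7, 9, 1.5, 5, 4, 3, 1.5, 7

Sorted (ascending): 4.2, 4.2, 4.7, 5.3, 8, 8.3, 8.3, 8.3, 8.5
The 2 values of 4.2 occupy positions 1–2 → average rank (1+2)/2 = 1.5.
The 3 values of 8.3 occupy positions 6–8 → average rank 7.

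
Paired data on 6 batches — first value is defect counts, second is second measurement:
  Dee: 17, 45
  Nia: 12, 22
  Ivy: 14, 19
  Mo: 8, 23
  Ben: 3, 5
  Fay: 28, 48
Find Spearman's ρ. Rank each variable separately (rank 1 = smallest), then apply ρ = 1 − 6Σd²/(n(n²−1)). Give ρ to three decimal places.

0.771

Ranks of variable 1: 5, 3, 4, 2, 1, 6
Ranks of variable 2: 5, 3, 2, 4, 1, 6
d = r₁ − r₂: 0, 0, 2, -2, 0, 0
d²: 0, 0, 4, 4, 0, 0; Σd² = 8
ρ = 1 − 6·8/(6·35) = 1 − 48/210 = 0.771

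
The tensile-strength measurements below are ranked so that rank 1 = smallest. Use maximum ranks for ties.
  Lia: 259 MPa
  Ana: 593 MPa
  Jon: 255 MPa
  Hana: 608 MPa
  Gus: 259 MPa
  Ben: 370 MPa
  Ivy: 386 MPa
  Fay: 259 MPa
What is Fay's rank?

Sorted (ascending): 255, 259, 259, 259, 370, 386, 593, 608
The 3 values of 259 occupy positions 2–4 → each gets rank 4.
Fay has value 259 MPa → rank 4.

4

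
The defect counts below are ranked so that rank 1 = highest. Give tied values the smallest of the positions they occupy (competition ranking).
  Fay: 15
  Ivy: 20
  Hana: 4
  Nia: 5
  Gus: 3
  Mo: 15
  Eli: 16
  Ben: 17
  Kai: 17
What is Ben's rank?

2

Sorted (descending): 20, 17, 17, 16, 15, 15, 5, 4, 3
The 2 values of 17 occupy positions 2–3 → each gets rank 2.
The 2 values of 15 occupy positions 5–6 → each gets rank 5.
Ben has value 17 → rank 2.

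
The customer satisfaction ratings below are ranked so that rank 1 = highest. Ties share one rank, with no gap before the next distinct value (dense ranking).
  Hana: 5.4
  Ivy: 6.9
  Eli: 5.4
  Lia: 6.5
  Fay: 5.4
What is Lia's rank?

Sorted (descending): 6.9, 6.5, 5.4, 5.4, 5.4
The 3 values of 5.4 share dense rank 3.
Remaining distinct values take the next consecutive integers.
Lia has value 6.5 → rank 2.

2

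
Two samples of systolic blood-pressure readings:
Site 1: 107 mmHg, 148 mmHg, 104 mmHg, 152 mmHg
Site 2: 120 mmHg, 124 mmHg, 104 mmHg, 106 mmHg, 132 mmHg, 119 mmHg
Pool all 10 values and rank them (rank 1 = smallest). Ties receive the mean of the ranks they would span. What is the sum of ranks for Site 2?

30.5

Sorted (ascending): 104, 104, 106, 107, 119, 120, 124, 132, 148, 152
The 2 values of 104 occupy positions 1–2 → average rank (1+2)/2 = 1.5.
Site 2 values → pooled ranks: 120→6, 124→7, 104→1.5, 106→3, 132→8, 119→5
Rank sum = 6 + 7 + 1.5 + 3 + 8 + 5 = 30.5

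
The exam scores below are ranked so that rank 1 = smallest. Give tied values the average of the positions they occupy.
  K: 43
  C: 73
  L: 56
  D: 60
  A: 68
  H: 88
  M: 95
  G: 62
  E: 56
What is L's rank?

Sorted (ascending): 43, 56, 56, 60, 62, 68, 73, 88, 95
The 2 values of 56 occupy positions 2–3 → average rank (2+3)/2 = 2.5.
L has value 56 → rank 2.5.

2.5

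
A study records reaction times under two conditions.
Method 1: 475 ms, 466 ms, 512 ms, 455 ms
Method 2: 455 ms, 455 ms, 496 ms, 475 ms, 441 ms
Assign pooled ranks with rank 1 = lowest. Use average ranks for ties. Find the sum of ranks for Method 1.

Sorted (ascending): 441, 455, 455, 455, 466, 475, 475, 496, 512
The 3 values of 455 occupy positions 2–4 → average rank 3.
The 2 values of 475 occupy positions 6–7 → average rank (6+7)/2 = 6.5.
Method 1 values → pooled ranks: 475→6.5, 466→5, 512→9, 455→3
Rank sum = 6.5 + 5 + 9 + 3 = 23.5

23.5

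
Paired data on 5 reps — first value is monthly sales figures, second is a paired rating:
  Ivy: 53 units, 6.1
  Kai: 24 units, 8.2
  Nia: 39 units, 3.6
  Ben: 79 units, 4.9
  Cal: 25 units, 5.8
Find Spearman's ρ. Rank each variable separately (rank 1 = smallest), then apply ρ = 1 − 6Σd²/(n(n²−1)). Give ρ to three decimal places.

-0.500

Ranks of variable 1: 4, 1, 3, 5, 2
Ranks of variable 2: 4, 5, 1, 2, 3
d = r₁ − r₂: 0, -4, 2, 3, -1
d²: 0, 16, 4, 9, 1; Σd² = 30
ρ = 1 − 6·30/(5·24) = 1 − 180/120 = -0.500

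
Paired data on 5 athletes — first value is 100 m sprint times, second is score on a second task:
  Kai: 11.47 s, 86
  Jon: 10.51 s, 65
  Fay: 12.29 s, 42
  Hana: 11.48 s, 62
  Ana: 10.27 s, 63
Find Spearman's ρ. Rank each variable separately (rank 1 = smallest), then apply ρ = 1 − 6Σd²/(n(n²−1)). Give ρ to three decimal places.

Ranks of variable 1: 3, 2, 5, 4, 1
Ranks of variable 2: 5, 4, 1, 2, 3
d = r₁ − r₂: -2, -2, 4, 2, -2
d²: 4, 4, 16, 4, 4; Σd² = 32
ρ = 1 − 6·32/(5·24) = 1 − 192/120 = -0.600

-0.600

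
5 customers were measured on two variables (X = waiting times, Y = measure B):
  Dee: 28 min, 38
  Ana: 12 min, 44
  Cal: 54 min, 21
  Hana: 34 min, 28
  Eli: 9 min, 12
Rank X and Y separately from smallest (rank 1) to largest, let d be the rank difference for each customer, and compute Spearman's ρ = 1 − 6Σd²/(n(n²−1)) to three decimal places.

Ranks of variable 1: 3, 2, 5, 4, 1
Ranks of variable 2: 4, 5, 2, 3, 1
d = r₁ − r₂: -1, -3, 3, 1, 0
d²: 1, 9, 9, 1, 0; Σd² = 20
ρ = 1 − 6·20/(5·24) = 1 − 120/120 = 0.000

0.000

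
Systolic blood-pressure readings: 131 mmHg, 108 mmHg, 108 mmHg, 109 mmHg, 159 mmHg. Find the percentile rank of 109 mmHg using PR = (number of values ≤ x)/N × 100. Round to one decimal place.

60.0

N = 5.
Strictly below 109: 2. Equal to 109: 1.
PR = 3/5 × 100 = 60.0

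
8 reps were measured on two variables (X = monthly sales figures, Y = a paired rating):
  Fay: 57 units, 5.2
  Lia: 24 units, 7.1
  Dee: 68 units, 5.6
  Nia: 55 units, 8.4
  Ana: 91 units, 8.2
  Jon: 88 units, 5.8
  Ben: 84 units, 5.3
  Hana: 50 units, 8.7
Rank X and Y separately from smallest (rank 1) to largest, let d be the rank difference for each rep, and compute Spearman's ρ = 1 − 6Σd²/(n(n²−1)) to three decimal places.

Ranks of variable 1: 4, 1, 5, 3, 8, 7, 6, 2
Ranks of variable 2: 1, 5, 3, 7, 6, 4, 2, 8
d = r₁ − r₂: 3, -4, 2, -4, 2, 3, 4, -6
d²: 9, 16, 4, 16, 4, 9, 16, 36; Σd² = 110
ρ = 1 − 6·110/(8·63) = 1 − 660/504 = -0.310

-0.310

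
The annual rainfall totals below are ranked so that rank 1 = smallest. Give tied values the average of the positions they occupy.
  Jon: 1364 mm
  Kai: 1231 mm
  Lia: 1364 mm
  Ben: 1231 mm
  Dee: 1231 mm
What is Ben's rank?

Sorted (ascending): 1231, 1231, 1231, 1364, 1364
The 3 values of 1231 occupy positions 1–3 → average rank 2.
The 2 values of 1364 occupy positions 4–5 → average rank (4+5)/2 = 4.5.
Ben has value 1231 mm → rank 2.

2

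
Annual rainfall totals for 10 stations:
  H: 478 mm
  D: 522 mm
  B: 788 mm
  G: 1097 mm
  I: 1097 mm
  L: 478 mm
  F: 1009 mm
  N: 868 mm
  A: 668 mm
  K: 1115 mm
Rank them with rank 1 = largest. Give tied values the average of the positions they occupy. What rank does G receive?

Sorted (descending): 1115, 1097, 1097, 1009, 868, 788, 668, 522, 478, 478
The 2 values of 1097 occupy positions 2–3 → average rank (2+3)/2 = 2.5.
The 2 values of 478 occupy positions 9–10 → average rank (9+10)/2 = 9.5.
G has value 1097 mm → rank 2.5.

2.5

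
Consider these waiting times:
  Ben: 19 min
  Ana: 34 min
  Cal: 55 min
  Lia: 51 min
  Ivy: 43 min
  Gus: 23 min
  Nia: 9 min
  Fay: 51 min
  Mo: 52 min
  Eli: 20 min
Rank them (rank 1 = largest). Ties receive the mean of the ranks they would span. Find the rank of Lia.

3.5

Sorted (descending): 55, 52, 51, 51, 43, 34, 23, 20, 19, 9
The 2 values of 51 occupy positions 3–4 → average rank (3+4)/2 = 3.5.
Lia has value 51 min → rank 3.5.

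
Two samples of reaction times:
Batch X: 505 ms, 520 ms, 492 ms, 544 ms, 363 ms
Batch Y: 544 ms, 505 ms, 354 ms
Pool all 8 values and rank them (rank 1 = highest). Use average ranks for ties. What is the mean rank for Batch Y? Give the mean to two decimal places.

Sorted (descending): 544, 544, 520, 505, 505, 492, 363, 354
The 2 values of 544 occupy positions 1–2 → average rank (1+2)/2 = 1.5.
The 2 values of 505 occupy positions 4–5 → average rank (4+5)/2 = 4.5.
Batch Y values → pooled ranks: 544→1.5, 505→4.5, 354→8
Mean rank = (1.5 + 4.5 + 8) / 3 = 4.67

4.67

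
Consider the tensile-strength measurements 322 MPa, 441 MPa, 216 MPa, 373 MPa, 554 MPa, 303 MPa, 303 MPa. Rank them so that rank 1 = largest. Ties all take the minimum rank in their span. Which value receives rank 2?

441

Sorted (descending): 554, 441, 373, 322, 303, 303, 216
The 2 values of 303 occupy positions 5–6 → each gets rank 5.
Rank 2 → value 441.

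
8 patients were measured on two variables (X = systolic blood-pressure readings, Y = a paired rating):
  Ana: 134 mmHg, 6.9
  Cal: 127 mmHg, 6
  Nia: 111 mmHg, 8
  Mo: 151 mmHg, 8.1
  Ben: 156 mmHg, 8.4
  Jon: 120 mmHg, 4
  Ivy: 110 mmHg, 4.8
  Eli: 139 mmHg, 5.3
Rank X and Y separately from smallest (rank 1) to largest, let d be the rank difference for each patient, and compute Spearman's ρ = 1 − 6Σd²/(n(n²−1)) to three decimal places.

Ranks of variable 1: 5, 4, 2, 7, 8, 3, 1, 6
Ranks of variable 2: 5, 4, 6, 7, 8, 1, 2, 3
d = r₁ − r₂: 0, 0, -4, 0, 0, 2, -1, 3
d²: 0, 0, 16, 0, 0, 4, 1, 9; Σd² = 30
ρ = 1 − 6·30/(8·63) = 1 − 180/504 = 0.643

0.643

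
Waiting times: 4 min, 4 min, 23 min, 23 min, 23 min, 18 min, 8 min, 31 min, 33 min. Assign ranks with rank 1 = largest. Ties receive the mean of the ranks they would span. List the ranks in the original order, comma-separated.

8.5, 8.5, 4, 4, 4, 6, 7, 2, 1

Sorted (descending): 33, 31, 23, 23, 23, 18, 8, 4, 4
The 3 values of 23 occupy positions 3–5 → average rank 4.
The 2 values of 4 occupy positions 8–9 → average rank (8+9)/2 = 8.5.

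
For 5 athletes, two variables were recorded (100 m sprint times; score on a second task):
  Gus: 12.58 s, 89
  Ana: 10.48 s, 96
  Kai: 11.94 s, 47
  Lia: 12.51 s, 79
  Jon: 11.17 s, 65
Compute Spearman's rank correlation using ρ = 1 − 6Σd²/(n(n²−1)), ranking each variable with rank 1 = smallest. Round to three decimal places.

-0.100

Ranks of variable 1: 5, 1, 3, 4, 2
Ranks of variable 2: 4, 5, 1, 3, 2
d = r₁ − r₂: 1, -4, 2, 1, 0
d²: 1, 16, 4, 1, 0; Σd² = 22
ρ = 1 − 6·22/(5·24) = 1 − 132/120 = -0.100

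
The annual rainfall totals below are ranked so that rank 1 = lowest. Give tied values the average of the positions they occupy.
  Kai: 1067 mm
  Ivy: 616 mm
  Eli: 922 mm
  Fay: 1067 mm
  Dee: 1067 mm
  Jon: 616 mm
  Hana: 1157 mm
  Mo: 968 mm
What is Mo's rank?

4

Sorted (ascending): 616, 616, 922, 968, 1067, 1067, 1067, 1157
The 2 values of 616 occupy positions 1–2 → average rank (1+2)/2 = 1.5.
The 3 values of 1067 occupy positions 5–7 → average rank 6.
Mo has value 968 mm → rank 4.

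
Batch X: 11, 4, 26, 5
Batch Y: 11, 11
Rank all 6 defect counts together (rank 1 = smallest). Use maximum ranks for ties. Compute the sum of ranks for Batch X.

14

Sorted (ascending): 4, 5, 11, 11, 11, 26
The 3 values of 11 occupy positions 3–5 → each gets rank 5.
Batch X values → pooled ranks: 11→5, 4→1, 26→6, 5→2
Rank sum = 5 + 1 + 6 + 2 = 14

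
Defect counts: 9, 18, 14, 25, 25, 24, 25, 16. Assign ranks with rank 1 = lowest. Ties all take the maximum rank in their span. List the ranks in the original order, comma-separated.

1, 4, 2, 8, 8, 5, 8, 3

Sorted (ascending): 9, 14, 16, 18, 24, 25, 25, 25
The 3 values of 25 occupy positions 6–8 → each gets rank 8.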